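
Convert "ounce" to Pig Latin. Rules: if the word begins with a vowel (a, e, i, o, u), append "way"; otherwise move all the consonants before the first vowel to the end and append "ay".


Word: "ounce"
Starts with vowel → add 'way'
Pig Latin = "ounceway"


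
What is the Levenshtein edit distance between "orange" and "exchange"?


Word 1: "orange" (length 6)
Word 2: "exchange" (length 8)
One optimal edit sequence (insert/delete/substitute each cost 1):
  1. insert 'e'  (+1)
  2. insert 'x'  (+1)
  3. substitute 'o' -> 'c'  (+1)
  4. substitute 'r' -> 'h'  (+1)
  5. keep 'a'
  6. keep 'n'
  7. keep 'g'
  8. keep 'e'
Total edit operations: 4
Edit distance = 4


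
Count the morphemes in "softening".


Word: "softening"
Morphemes: soft / -en / -ing
Each morpheme carries meaning
= 3 morphemes


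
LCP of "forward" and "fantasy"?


Word 1: "forward"
Word 2: "fantasy"
Comparing from start:
  Pos 0: 'f' == 'f'
  Pos 1: 'o' != 'a' (stop)
LCP = "f" (length 1)


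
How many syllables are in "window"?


Word: "window"
Syllable breakdown: win-dow
Counting: 2 parts
= 2 syllables


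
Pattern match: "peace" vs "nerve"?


Pattern of "peace": [0, 1, 2, 3, 1]
Pattern of "nerve": [0, 1, 2, 3, 1]
Patterns match
Same pattern = Yes


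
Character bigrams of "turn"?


Word: "turn" (length 4)
Number of bigrams = 4 - 2 + 1 = 3
  Position 0: "tu"
  Position 1: "ur"
  Position 2: "rn"
Bigrams = "tu", "ur", "rn"


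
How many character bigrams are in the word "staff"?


Word: "staff" (length 5)
Number of 2-grams = length - 2 + 1 = 5 - 2 + 1
= 4


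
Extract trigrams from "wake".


Word: "wake" (length 4)
Number of trigrams = 4 - 3 + 1 = 2
  Position 0: "wak"
  Position 1: "ake"
Trigrams = "wak", "ake"


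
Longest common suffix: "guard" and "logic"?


Word 1: "guard"
Word 2: "logic"
Comparing from end:
  Pos -1: 'd' != 'c' (stop)
LCS = "" (length 0)


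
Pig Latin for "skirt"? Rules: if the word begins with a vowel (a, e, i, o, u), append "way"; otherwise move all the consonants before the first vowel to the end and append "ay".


Word: "skirt"
Starts with consonant(s) → move to end, add 'ay'
Consonant cluster: "sk"
Pig Latin = "irtskay"


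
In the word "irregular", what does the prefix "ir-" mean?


Prefix: ir-
Example: irregular (ir- + regular)
Meaning = not


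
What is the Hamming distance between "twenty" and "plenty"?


Comparing character by character (same length = 6):
  Pos 0: 't' vs 'p' !=
  Pos 1: 'w' vs 'l' !=
  Pos 2: 'e' vs 'e' =
  Pos 3: 'n' vs 'n' =
  Pos 4: 't' vs 't' =
  Pos 5: 'y' vs 'y' =
Hamming distance = 2


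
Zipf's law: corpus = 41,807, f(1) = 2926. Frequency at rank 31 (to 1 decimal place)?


Zipf's law: f(r) = f(1) / r
f(1) = 2926
f(31) = 2926 / 31
= 94.4 occurrences


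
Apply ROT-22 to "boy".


Word: "boy"
Shift: 22
Each letter → (letter + shift) mod 26:
  'b' (1) + 22 = 23 → 'x'
  'o' (14) + 22 = 10 → 'k'
  'y' (24) + 22 = 20 → 'u'
Result = "xku"


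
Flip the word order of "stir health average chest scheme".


Original: "stir health average chest scheme"
Words (1..n): stir | health | average | chest | scheme
Reversed (n..1): scheme | chest | average | health | stir
Result = "scheme chest average health stir"


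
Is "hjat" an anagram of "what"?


Word 1: "what" → sorted: ahtw
Word 2: "hjat" → sorted: ahjt
Same letters? ahtw != ahjt
Anagram = No


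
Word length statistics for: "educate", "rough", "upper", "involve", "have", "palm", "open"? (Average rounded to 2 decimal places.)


Lengths: "educate"=7, "rough"=5, "upper"=5, "involve"=7, "have"=4, "palm"=4, "open"=4
Sum = 36, Count = 7
Average = 36/7 = 5.14
= avg=5.14, min=4, max=7


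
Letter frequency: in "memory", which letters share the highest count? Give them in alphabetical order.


Word: "memory"
Letter counts:
  'e': 1
  'm': 2
  'o': 1
  'r': 1
  'y': 1
Maximum count = 2
Most frequent = 'm' (2 times each)


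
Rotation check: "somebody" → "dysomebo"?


Word: "somebody", Candidate: "dysomebo"
Method: check if candidate is substring of word+word
"somebodysomebody" contains "dysomebo"? Yes
Is rotation = Yes


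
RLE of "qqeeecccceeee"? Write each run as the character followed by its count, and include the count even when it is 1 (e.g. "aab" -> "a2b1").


String: "qqeeecccceeee"
Scanning for consecutive runs:
  'q' x 2
  'e' x 3
  'c' x 4
  'e' x 4
RLE = "q2e3c4e4"


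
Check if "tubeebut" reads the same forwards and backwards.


Word: "tubeebut"
Reversed: "tubeebut"
Forward == Backward? tubeebut == tubeebut
Palindrome = Yes


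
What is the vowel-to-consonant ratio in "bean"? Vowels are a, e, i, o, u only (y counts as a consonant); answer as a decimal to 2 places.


Word: "bean"
Vowels (a,e,i,o,u): 2
Consonants: 2
Ratio = 2/2
= 1.00


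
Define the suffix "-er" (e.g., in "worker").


Suffix: -er
As in: worker -> work + -er
Meaning = one who / more


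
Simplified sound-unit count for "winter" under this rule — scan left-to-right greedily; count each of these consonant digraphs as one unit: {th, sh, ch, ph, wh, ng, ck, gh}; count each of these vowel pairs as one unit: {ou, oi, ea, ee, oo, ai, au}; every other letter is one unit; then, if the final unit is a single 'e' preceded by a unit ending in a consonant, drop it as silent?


Word: "winter" (6 letters)
Left-to-right scan:
  [1] 'w' (letter)
  [2] 'i' (letter)
  [3] 'n' (letter)
  [4] 't' (letter)
  [5] 'e' (letter)
  [6] 'r' (letter)
Units from scan: 6
Sound units = 6 units


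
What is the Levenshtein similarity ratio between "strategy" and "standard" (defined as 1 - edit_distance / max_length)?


Word 1: "strategy" (length 8)
Word 2: "standard" (length 8)
One optimal edit sequence:
  1. keep 's'
  2. keep 't'
  3. substitute 'r' -> 'a'  (+1)
  4. substitute 'a' -> 'n'  (+1)
  5. substitute 't' -> 'd'  (+1)
  6. substitute 'e' -> 'a'  (+1)
  7. substitute 'g' -> 'r'  (+1)
  8. substitute 'y' -> 'd'  (+1)
Edit distance = 6
Max length = max(8, 8) = 8
Similarity = 1 - 6/8
= 0.2500


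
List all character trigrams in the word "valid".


Word: "valid" (length 5)
Number of trigrams = 5 - 3 + 1 = 3
  Position 0: "val"
  Position 1: "ali"
  Position 2: "lid"
Trigrams = "val", "ali", "lid"


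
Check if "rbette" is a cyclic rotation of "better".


Word: "better", Candidate: "rbette"
Method: check if candidate is substring of word+word
"betterbetter" contains "rbette"? Yes
Is rotation = Yes


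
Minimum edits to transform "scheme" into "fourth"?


Word 1: "scheme" (length 6)
Word 2: "fourth" (length 6)
One optimal edit sequence (insert/delete/substitute each cost 1):
  1. substitute 's' -> 'f'  (+1)
  2. substitute 'c' -> 'o'  (+1)
  3. substitute 'h' -> 'u'  (+1)
  4. substitute 'e' -> 'r'  (+1)
  5. substitute 'm' -> 't'  (+1)
  6. substitute 'e' -> 'h'  (+1)
Total edit operations: 6
Edit distance = 6


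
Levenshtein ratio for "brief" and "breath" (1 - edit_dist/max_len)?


Word 1: "brief" (length 5)
Word 2: "breath" (length 6)
One optimal edit sequence:
  1. keep 'b'
  2. keep 'r'
  3. insert 'e'  (+1)
  4. substitute 'i' -> 'a'  (+1)
  5. substitute 'e' -> 't'  (+1)
  6. substitute 'f' -> 'h'  (+1)
Edit distance = 4
Max length = max(5, 6) = 6
Similarity = 1 - 4/6
= 0.3333


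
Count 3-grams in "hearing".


Word: "hearing" (length 7)
Number of 3-grams = length - 3 + 1 = 7 - 3 + 1
= 5


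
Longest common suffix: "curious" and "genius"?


Word 1: "curious"
Word 2: "genius"
Comparing from end:
  Pos -1: 's' == 's'
  Pos -2: 'u' == 'u'
  Pos -3: 'o' != 'i' (stop)
LCS = "us" (length 2)


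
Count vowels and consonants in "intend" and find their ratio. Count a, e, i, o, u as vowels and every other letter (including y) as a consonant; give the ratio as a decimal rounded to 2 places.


Word: "intend"
Vowels (a,e,i,o,u): 2
Consonants: 4
Ratio = 2/4
= 0.50


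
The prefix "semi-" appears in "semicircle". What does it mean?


Prefix: semi-
Example: semicircle = semi- + circle
Meaning = half


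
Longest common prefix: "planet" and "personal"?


Word 1: "planet"
Word 2: "personal"
Comparing from start:
  Pos 0: 'p' == 'p'
  Pos 1: 'l' != 'e' (stop)
LCP = "p" (length 1)


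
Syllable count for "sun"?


Word: "sun"
Syllable breakdown: sun
Counting: 1 part
= 1 syllable


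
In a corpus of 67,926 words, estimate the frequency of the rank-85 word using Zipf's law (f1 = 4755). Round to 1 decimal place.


Zipf's law: f(r) = f(1) / r
f(1) = 4755
f(85) = 4755 / 85
= 55.9 occurrences


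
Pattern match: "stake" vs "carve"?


Pattern of "stake": [0, 1, 2, 3, 4]
Pattern of "carve": [0, 1, 2, 3, 4]
Patterns match
Same pattern = Yes


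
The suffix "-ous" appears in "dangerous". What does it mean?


Suffix: -ous
As in: dangerous -> danger + -ous
Meaning = having quality of


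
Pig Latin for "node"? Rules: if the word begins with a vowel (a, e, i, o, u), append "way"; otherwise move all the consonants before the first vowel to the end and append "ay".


Word: "node"
Starts with consonant(s) → move to end, add 'ay'
Consonant cluster: "n"
Pig Latin = "odenay"


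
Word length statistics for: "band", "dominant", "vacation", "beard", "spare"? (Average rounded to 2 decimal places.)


Lengths: "band"=4, "dominant"=8, "vacation"=8, "beard"=5, "spare"=5
Sum = 30, Count = 5
Average = 30/5 = 6.00
= avg=6.00, min=4, max=8


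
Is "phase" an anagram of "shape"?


Word 1: "shape" → sorted: aehps
Word 2: "phase" → sorted: aehps
Same letters? aehps == aehps
Anagram = Yes


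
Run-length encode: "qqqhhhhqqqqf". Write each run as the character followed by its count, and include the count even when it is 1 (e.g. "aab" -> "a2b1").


String: "qqqhhhhqqqqf"
Scanning for consecutive runs:
  'q' x 3
  'h' x 4
  'q' x 4
  'f' x 1
RLE = "q3h4q4f1"


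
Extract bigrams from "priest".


Word: "priest" (length 6)
Number of bigrams = 6 - 2 + 1 = 5
  Position 0: "pr"
  Position 1: "ri"
  Position 2: "ie"
  Position 3: "es"
  Position 4: "st"
Bigrams = "pr", "ri", "ie", "es", "st"


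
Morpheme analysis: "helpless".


Word: "helpless"
Morphemes: help + -less
Each morpheme carries meaning
= 2 morphemes


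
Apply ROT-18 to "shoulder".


Word: "shoulder"
Shift: 18
Each letter → (letter + shift) mod 26:
  's' (18) + 18 = 10 → 'k'
  'h' (7) + 18 = 25 → 'z'
  'o' (14) + 18 = 6 → 'g'
  'u' (20) + 18 = 12 → 'm'
  'l' (11) + 18 = 3 → 'd'
  'd' (3) + 18 = 21 → 'v'
  'e' (4) + 18 = 22 → 'w'
  'r' (17) + 18 = 9 → 'j'
Result = "kzgmdvwj"


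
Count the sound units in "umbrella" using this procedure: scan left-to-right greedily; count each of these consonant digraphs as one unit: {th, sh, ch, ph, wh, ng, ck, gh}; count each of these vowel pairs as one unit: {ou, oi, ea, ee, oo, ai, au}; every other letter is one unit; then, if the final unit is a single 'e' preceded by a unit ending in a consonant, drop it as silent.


Word: "umbrella" (8 letters)
Left-to-right scan:
  1. 'u' (letter)
  2. 'm' (letter)
  3. 'b' (letter)
  4. 'r' (letter)
  5. 'e' (letter)
  6. 'l' (letter)
  7. 'l' (letter)
  8. 'a' (letter)
Units from scan: 8
Sound units = 8 units


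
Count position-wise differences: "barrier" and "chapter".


Comparing character by character (same length = 7):
  Pos 0: 'b' vs 'c' !=
  Pos 1: 'a' vs 'h' !=
  Pos 2: 'r' vs 'a' !=
  Pos 3: 'r' vs 'p' !=
  Pos 4: 'i' vs 't' !=
  Pos 5: 'e' vs 'e' =
  Pos 6: 'r' vs 'r' =
Hamming distance = 5


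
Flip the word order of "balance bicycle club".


Original: "balance bicycle club"
Words (1..n): balance | bicycle | club
Reversed (n..1): club | bicycle | balance
Result = "club bicycle balance"


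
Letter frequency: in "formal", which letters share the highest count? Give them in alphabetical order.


Word: "formal"
Letter counts:
  'a': 1
  'f': 1
  'l': 1
  'm': 1
  'o': 1
  'r': 1
Maximum count = 1
Most frequent = 'a', 'f', 'l', 'm', 'o', 'r' (1 time each)


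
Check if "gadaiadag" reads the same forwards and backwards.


Word: "gadaiadag"
Reversed: "gadaiadag"
Forward == Backward? gadaiadag == gadaiadag
Palindrome = Yes


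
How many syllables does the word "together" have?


Word: "together"
Syllable breakdown: to / geth / er
Counting: 3 parts
= 3 syllables


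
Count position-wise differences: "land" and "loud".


Comparing character by character (same length = 4):
  Pos 0: 'l' vs 'l' =
  Pos 1: 'a' vs 'o' !=
  Pos 2: 'n' vs 'u' !=
  Pos 3: 'd' vs 'd' =
Hamming distance = 2


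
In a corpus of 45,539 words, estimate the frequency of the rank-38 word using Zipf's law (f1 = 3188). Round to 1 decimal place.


Zipf's law: f(r) = f(1) / r
f(1) = 3188
f(38) = 3188 / 38
= 83.9 occurrences


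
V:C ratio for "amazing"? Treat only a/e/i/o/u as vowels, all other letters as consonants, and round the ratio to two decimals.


Word: "amazing"
Vowels (a,e,i,o,u): 3
Consonants: 4
Ratio = 3/4
= 0.75


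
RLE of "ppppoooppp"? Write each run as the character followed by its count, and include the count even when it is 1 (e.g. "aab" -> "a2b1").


String: "ppppoooppp"
Scanning for consecutive runs:
  'p' x 4
  'o' x 3
  'p' x 3
RLE = "p4o3p3"


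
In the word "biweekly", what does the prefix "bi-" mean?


Prefix: bi-
Example: biweekly (bi- + weekly)
Meaning = two


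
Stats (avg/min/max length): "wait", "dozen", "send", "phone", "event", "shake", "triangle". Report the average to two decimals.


Lengths: "wait"=4, "dozen"=5, "send"=4, "phone"=5, "event"=5, "shake"=5, "triangle"=8
Sum = 36, Count = 7
Average = 36/7 = 5.14
= avg=5.14, min=4, max=8


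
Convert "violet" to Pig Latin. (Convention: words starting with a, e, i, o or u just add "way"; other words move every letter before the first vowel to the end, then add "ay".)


Word: "violet"
Starts with consonant(s) → move to end, add 'ay'
Consonant cluster: "v"
Pig Latin = "ioletvay"


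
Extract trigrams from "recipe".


Word: "recipe" (length 6)
Number of trigrams = 6 - 3 + 1 = 4
  Position 0: "rec"
  Position 1: "eci"
  Position 2: "cip"
  Position 3: "ipe"
Trigrams = "rec", "eci", "cip", "ipe"


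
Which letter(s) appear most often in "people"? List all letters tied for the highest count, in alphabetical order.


Word: "people"
Letter counts:
  'e': 2
  'l': 1
  'o': 1
  'p': 2
Maximum count = 2
Most frequent = 'e', 'p' (2 times each)


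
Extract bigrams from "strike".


Word: "strike" (length 6)
Number of bigrams = 6 - 2 + 1 = 5
  Position 0: "st"
  Position 1: "tr"
  Position 2: "ri"
  Position 3: "ik"
  Position 4: "ke"
Bigrams = "st", "tr", "ri", "ik", "ke"


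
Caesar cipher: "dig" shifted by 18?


Word: "dig"
Shift: 18
Each letter → (letter + shift) mod 26:
  'd' (3) + 18 = 21 → 'v'
  'i' (8) + 18 = 0 → 'a'
  'g' (6) + 18 = 24 → 'y'
Result = "vay"


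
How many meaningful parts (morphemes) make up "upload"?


Word: "upload"
Morphemes: up- + load
Each morpheme carries meaning
= 2 morphemes


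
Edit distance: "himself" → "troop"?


Word 1: "himself" (length 7)
Word 2: "troop" (length 5)
One optimal edit sequence (insert/delete/substitute each cost 1):
  1. delete 'h'  (+1)
  2. delete 'i'  (+1)
  3. substitute 'm' -> 't'  (+1)
  4. substitute 's' -> 'r'  (+1)
  5. substitute 'e' -> 'o'  (+1)
  6. substitute 'l' -> 'o'  (+1)
  7. substitute 'f' -> 'p'  (+1)
Total edit operations: 7
Edit distance = 7


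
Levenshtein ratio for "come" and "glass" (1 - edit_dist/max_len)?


Word 1: "come" (length 4)
Word 2: "glass" (length 5)
One optimal edit sequence:
  1. insert 'g'  (+1)
  2. substitute 'c' -> 'l'  (+1)
  3. substitute 'o' -> 'a'  (+1)
  4. substitute 'm' -> 's'  (+1)
  5. substitute 'e' -> 's'  (+1)
Edit distance = 5
Max length = max(4, 5) = 5
Similarity = 1 - 5/5
= 0.0000


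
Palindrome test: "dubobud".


Word: "dubobud"
Reversed: "dubobud"
Forward == Backward? dubobud == dubobud
Palindrome = Yes


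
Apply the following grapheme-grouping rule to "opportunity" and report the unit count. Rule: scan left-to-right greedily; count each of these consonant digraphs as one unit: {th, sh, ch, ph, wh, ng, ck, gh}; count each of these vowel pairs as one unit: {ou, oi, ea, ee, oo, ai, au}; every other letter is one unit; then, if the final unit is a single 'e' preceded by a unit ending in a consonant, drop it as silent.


Word: "opportunity" (11 letters)
Left-to-right scan:
  1. 'o' (letter)
  2. 'p' (letter)
  3. 'p' (letter)
  4. 'o' (letter)
  5. 'r' (letter)
  6. 't' (letter)
  7. 'u' (letter)
  8. 'n' (letter)
  9. 'i' (letter)
  10. 't' (letter)
  11. 'y' (letter)
Units from scan: 11
Sound units = 11 units


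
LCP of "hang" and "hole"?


Word 1: "hang"
Word 2: "hole"
Comparing from start:
  Pos 0: 'h' == 'h'
  Pos 1: 'a' != 'o' (stop)
LCP = "h" (length 1)


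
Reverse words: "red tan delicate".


Original: "red tan delicate"
Words (1..n): red | tan | delicate
Reversed (n..1): delicate | tan | red
Result = "delicate tan red"


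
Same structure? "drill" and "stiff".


Pattern of "drill": [0, 1, 2, 3, 3]
Pattern of "stiff": [0, 1, 2, 3, 3]
Patterns match
Same pattern = Yes


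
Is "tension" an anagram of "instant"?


Word 1: "instant" → sorted: ainnstt
Word 2: "tension" → sorted: einnost
Same letters? ainnstt != einnost
Anagram = No


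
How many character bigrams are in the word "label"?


Word: "label" (length 5)
Number of 2-grams = length - 2 + 1 = 5 - 2 + 1
= 4


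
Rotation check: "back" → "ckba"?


Word: "back", Candidate: "ckba"
Method: check if candidate is substring of word+word
"backback" contains "ckba"? Yes
Is rotation = Yes


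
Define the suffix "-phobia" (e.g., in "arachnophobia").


Suffix: -phobia
Example: arachnophobia = arachno- + -phobia
Meaning = fear of


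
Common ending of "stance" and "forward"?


Word 1: "stance"
Word 2: "forward"
Comparing from end:
  Pos -1: 'e' != 'd' (stop)
LCS = "" (length 0)


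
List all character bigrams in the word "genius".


Word: "genius" (length 6)
Number of bigrams = 6 - 2 + 1 = 5
  Position 0: "ge"
  Position 1: "en"
  Position 2: "ni"
  Position 3: "iu"
  Position 4: "us"
Bigrams = "ge", "en", "ni", "iu", "us"


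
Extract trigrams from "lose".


Word: "lose" (length 4)
Number of trigrams = 4 - 3 + 1 = 2
  Position 0: "los"
  Position 1: "ose"
Trigrams = "los", "ose"


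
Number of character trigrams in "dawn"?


Word: "dawn" (length 4)
Number of 3-grams = length - 3 + 1 = 4 - 3 + 1
= 2


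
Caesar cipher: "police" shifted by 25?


Word: "police"
Shift: 25
Each letter → (letter + shift) mod 26:
  'p' (15) + 25 = 14 → 'o'
  'o' (14) + 25 = 13 → 'n'
  'l' (11) + 25 = 10 → 'k'
  'i' (8) + 25 = 7 → 'h'
  'c' (2) + 25 = 1 → 'b'
  'e' (4) + 25 = 3 → 'd'
Result = "onkhbd"


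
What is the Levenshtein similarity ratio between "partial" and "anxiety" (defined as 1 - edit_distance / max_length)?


Word 1: "partial" (length 7)
Word 2: "anxiety" (length 7)
One optimal edit sequence:
  1. delete 'p'  (+1)
  2. keep 'a'
  3. substitute 'r' -> 'n'  (+1)
  4. substitute 't' -> 'x'  (+1)
  5. keep 'i'
  6. insert 'e'  (+1)
  7. substitute 'a' -> 't'  (+1)
  8. substitute 'l' -> 'y'  (+1)
Edit distance = 6
Max length = max(7, 7) = 7
Similarity = 1 - 6/7
= 0.1429


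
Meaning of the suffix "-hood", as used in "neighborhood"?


Suffix: -hood
Example: neighborhood (neighbor + -hood)
Meaning = state / condition


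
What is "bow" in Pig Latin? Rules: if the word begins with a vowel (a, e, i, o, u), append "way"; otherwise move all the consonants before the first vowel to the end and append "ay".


Word: "bow"
Starts with consonant(s) → move to end, add 'ay'
Consonant cluster: "b"
Pig Latin = "owbay"


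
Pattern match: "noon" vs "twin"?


Pattern of "noon": [0, 1, 1, 0]
Pattern of "twin": [0, 1, 2, 3]
Patterns do not match
Same pattern = No


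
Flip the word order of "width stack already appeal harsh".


Original: "width stack already appeal harsh"
Words (1..n): width | stack | already | appeal | harsh
Reversed (n..1): harsh | appeal | already | stack | width
Result = "harsh appeal already stack width"


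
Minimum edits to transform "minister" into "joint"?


Word 1: "minister" (length 8)
Word 2: "joint" (length 5)
One optimal edit sequence (insert/delete/substitute each cost 1):
  1. delete 'm'  (+1)
  2. substitute 'i' -> 'j'  (+1)
  3. substitute 'n' -> 'o'  (+1)
  4. keep 'i'
  5. substitute 's' -> 'n'  (+1)
  6. keep 't'
  7. delete 'e'  (+1)
  8. delete 'r'  (+1)
Total edit operations: 6
Edit distance = 6


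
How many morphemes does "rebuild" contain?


Word: "rebuild"
Morphemes: re- + build
Each morpheme carries meaning
= 2 morphemes


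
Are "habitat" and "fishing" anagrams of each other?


Word 1: "habitat" → sorted: aabhitt
Word 2: "fishing" → sorted: fghiins
Same letters? aabhitt != fghiins
Anagram = No


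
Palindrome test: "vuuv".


Word: "vuuv"
Reversed: "vuuv"
Forward == Backward? vuuv == vuuv
Palindrome = Yes


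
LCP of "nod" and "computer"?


Word 1: "nod"
Word 2: "computer"
Comparing from start:
  Pos 0: 'n' != 'c' (stop)
LCP = "" (length 0)


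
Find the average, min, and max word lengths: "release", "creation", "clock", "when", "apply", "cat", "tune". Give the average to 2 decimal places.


Lengths: "release"=7, "creation"=8, "clock"=5, "when"=4, "apply"=5, "cat"=3, "tune"=4
Sum = 36, Count = 7
Average = 36/7 = 5.14
= avg=5.14, min=3, max=8


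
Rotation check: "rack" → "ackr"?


Word: "rack", Candidate: "ackr"
Method: check if candidate is substring of word+word
"rackrack" contains "ackr"? Yes
Is rotation = Yes


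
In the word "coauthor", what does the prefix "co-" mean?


Prefix: co-
Example: coauthor (co- + author)
Meaning = together


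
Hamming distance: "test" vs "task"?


Comparing character by character (same length = 4):
  Pos 0: 't' vs 't' =
  Pos 1: 'e' vs 'a' !=
  Pos 2: 's' vs 's' =
  Pos 3: 't' vs 'k' !=
Hamming distance = 2


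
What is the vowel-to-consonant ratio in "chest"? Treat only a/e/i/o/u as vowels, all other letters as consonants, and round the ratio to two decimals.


Word: "chest"
Vowels (a,e,i,o,u): 1
Consonants: 4
Ratio = 1/4
= 0.25


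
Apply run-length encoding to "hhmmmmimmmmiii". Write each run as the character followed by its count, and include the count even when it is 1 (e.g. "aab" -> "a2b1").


String: "hhmmmmimmmmiii"
Scanning for consecutive runs:
  'h' x 2
  'm' x 4
  'i' x 1
  'm' x 4
  'i' x 3
RLE = "h2m4i1m4i3"


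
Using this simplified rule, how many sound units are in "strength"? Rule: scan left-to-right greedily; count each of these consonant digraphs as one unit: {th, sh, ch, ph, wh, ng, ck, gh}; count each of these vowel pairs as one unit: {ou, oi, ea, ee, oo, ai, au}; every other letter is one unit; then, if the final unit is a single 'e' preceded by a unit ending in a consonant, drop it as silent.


Word: "strength" (8 letters)
Left-to-right scan:
  [1] 's' (letter)
  [2] 't' (letter)
  [3] 'r' (letter)
  [4] 'e' (letter)
  [5] 'ng' (digraph)
  [6] 'th' (digraph)
Units from scan: 6
Sound units = 6 units


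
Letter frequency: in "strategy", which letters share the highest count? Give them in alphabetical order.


Word: "strategy"
Letter counts:
  'a': 1
  'e': 1
  'g': 1
  'r': 1
  's': 1
  't': 2
  'y': 1
Maximum count = 2
Most frequent = 't' (2 times each)


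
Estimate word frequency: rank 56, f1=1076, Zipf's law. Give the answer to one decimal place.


Zipf's law: f(r) = f(1) / r
f(1) = 1076
f(56) = 1076 / 56
= 19.2 occurrences


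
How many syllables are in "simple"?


Word: "simple"
Syllable breakdown: sim / ple
Counting: 2 parts
= 2 syllables


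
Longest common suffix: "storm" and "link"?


Word 1: "storm"
Word 2: "link"
Comparing from end:
  Pos -1: 'm' != 'k' (stop)
LCS = "" (length 0)


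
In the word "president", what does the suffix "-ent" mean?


Suffix: -ent
Example: president = preside + -ent, with a spelling change
Meaning = one who / that which


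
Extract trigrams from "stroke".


Word: "stroke" (length 6)
Number of trigrams = 6 - 3 + 1 = 4
  Position 0: "str"
  Position 1: "tro"
  Position 2: "rok"
  Position 3: "oke"
Trigrams = "str", "tro", "rok", "oke"


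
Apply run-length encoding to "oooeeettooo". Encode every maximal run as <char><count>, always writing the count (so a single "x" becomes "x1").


String: "oooeeettooo"
Scanning for consecutive runs:
  'o' x 3
  'e' x 3
  't' x 2
  'o' x 3
RLE = "o3e3t2o3"


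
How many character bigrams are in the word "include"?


Word: "include" (length 7)
Number of 2-grams = length - 2 + 1 = 7 - 2 + 1
= 6


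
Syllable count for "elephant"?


Word: "elephant"
Syllable breakdown: el | e | phant
Counting: 3 parts
= 3 syllables


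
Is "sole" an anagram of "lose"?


Word 1: "lose" → sorted: elos
Word 2: "sole" → sorted: elos
Same letters? elos == elos
Anagram = Yes


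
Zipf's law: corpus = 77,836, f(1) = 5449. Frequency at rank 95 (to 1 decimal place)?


Zipf's law: f(r) = f(1) / r
f(1) = 5449
f(95) = 5449 / 95
= 57.4 occurrences


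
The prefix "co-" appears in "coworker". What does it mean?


Prefix: co-
Example: coworker (co- + worker)
Meaning = together


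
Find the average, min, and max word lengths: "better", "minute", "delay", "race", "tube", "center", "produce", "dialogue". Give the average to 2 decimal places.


Lengths: "better"=6, "minute"=6, "delay"=5, "race"=4, "tube"=4, "center"=6, "produce"=7, "dialogue"=8
Sum = 46, Count = 8
Average = 46/8 = 5.75
= avg=5.75, min=4, max=8


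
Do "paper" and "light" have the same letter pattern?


Pattern of "paper": [0, 1, 0, 2, 3]
Pattern of "light": [0, 1, 2, 3, 4]
Patterns do not match
Same pattern = No


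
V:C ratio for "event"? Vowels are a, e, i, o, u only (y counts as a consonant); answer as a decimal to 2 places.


Word: "event"
Vowels (a,e,i,o,u): 2
Consonants: 3
Ratio = 2/3
= 0.67


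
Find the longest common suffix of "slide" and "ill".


Word 1: "slide"
Word 2: "ill"
Comparing from end:
  Pos -1: 'e' != 'l' (stop)
LCS = "" (length 0)


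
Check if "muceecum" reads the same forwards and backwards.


Word: "muceecum"
Reversed: "muceecum"
Forward == Backward? muceecum == muceecum
Palindrome = Yes


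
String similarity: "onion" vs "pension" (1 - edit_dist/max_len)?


Word 1: "onion" (length 5)
Word 2: "pension" (length 7)
One optimal edit sequence:
  1. insert 'p'  (+1)
  2. substitute 'o' -> 'e'  (+1)
  3. keep 'n'
  4. insert 's'  (+1)
  5. keep 'i'
  6. keep 'o'
  7. keep 'n'
Edit distance = 3
Max length = max(5, 7) = 7
Similarity = 1 - 3/7
= 0.5714


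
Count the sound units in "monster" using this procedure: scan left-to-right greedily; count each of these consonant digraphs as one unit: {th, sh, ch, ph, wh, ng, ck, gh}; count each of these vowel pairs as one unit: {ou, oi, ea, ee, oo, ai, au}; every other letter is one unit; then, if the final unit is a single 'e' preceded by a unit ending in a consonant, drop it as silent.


Word: "monster" (7 letters)
Left-to-right scan:
  (1) 'm' (letter)
  (2) 'o' (letter)
  (3) 'n' (letter)
  (4) 's' (letter)
  (5) 't' (letter)
  (6) 'e' (letter)
  (7) 'r' (letter)
Units from scan: 7
Sound units = 7 units


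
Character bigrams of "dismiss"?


Word: "dismiss" (length 7)
Number of bigrams = 7 - 2 + 1 = 6
  Position 0: "di"
  Position 1: "is"
  Position 2: "sm"
  Position 3: "mi"
  Position 4: "is"
  Position 5: "ss"
Bigrams = "di", "is", "sm", "mi", "is", "ss"


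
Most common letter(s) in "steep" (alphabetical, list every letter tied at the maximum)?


Word: "steep"
Letter counts:
  'e': 2
  'p': 1
  's': 1
  't': 1
Maximum count = 2
Most frequent = 'e' (2 times each)


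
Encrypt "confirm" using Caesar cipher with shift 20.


Word: "confirm"
Shift: 20
Each letter → (letter + shift) mod 26:
  'c' (2) + 20 = 22 → 'w'
  'o' (14) + 20 = 8 → 'i'
  'n' (13) + 20 = 7 → 'h'
  'f' (5) + 20 = 25 → 'z'
  'i' (8) + 20 = 2 → 'c'
  'r' (17) + 20 = 11 → 'l'
  'm' (12) + 20 = 6 → 'g'
Result = "wihzclg"


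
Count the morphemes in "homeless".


Word: "homeless"
Morphemes: home / -less
Each morpheme carries meaning
= 2 morphemes


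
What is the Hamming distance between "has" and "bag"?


Comparing character by character (same length = 3):
  Pos 0: 'h' vs 'b' !=
  Pos 1: 'a' vs 'a' =
  Pos 2: 's' vs 'g' !=
Hamming distance = 2


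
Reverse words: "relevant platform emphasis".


Original: "relevant platform emphasis"
Words (1..n): relevant | platform | emphasis
Reversed (n..1): emphasis | platform | relevant
Result = "emphasis platform relevant"


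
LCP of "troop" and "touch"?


Word 1: "troop"
Word 2: "touch"
Comparing from start:
  Pos 0: 't' == 't'
  Pos 1: 'r' != 'o' (stop)
LCP = "t" (length 1)


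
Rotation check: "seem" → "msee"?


Word: "seem", Candidate: "msee"
Method: check if candidate is substring of word+word
"seemseem" contains "msee"? Yes
Is rotation = Yes


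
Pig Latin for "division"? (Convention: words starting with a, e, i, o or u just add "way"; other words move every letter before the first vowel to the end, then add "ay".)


Word: "division"
Starts with consonant(s) → move to end, add 'ay'
Consonant cluster: "d"
Pig Latin = "ivisionday"


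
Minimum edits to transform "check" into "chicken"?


Word 1: "check" (length 5)
Word 2: "chicken" (length 7)
One optimal edit sequence (insert/delete/substitute each cost 1):
  1. keep 'c'
  2. keep 'h'
  3. substitute 'e' -> 'i'  (+1)
  4. keep 'c'
  5. keep 'k'
  6. insert 'e'  (+1)
  7. insert 'n'  (+1)
Total edit operations: 3
Edit distance = 3


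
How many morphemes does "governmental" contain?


Word: "governmental"
Morphemes: govern + -ment + -al
Each morpheme carries meaning
= 3 morphemes


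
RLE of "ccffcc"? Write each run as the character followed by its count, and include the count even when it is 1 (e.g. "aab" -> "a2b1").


String: "ccffcc"
Scanning for consecutive runs:
  'c' x 2
  'f' x 2
  'c' x 2
RLE = "c2f2c2"


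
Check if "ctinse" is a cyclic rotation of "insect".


Word: "insect", Candidate: "ctinse"
Method: check if candidate is substring of word+word
"insectinsect" contains "ctinse"? Yes
Is rotation = Yes


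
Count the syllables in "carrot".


Word: "carrot"
Syllable breakdown: car / rot
Counting: 2 parts
= 2 syllables


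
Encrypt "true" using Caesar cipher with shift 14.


Word: "true"
Shift: 14
Each letter → (letter + shift) mod 26:
  't' (19) + 14 = 7 → 'h'
  'r' (17) + 14 = 5 → 'f'
  'u' (20) + 14 = 8 → 'i'
  'e' (4) + 14 = 18 → 's'
Result = "hfis"


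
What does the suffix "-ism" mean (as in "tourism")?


Suffix: -ism
Example: tourism = tour + -ism
Meaning = belief / practice


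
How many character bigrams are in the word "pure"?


Word: "pure" (length 4)
Number of 2-grams = length - 2 + 1 = 4 - 2 + 1
= 3


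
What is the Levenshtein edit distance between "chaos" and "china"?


Word 1: "chaos" (length 5)
Word 2: "china" (length 5)
One optimal edit sequence (insert/delete/substitute each cost 1):
  1. keep 'c'
  2. keep 'h'
  3. substitute 'a' -> 'i'  (+1)
  4. substitute 'o' -> 'n'  (+1)
  5. substitute 's' -> 'a'  (+1)
Total edit operations: 3
Edit distance = 3


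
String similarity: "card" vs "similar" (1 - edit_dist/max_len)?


Word 1: "card" (length 4)
Word 2: "similar" (length 7)
One optimal edit sequence:
  1. insert 's'  (+1)
  2. insert 'i'  (+1)
  3. insert 'm'  (+1)
  4. insert 'i'  (+1)
  5. substitute 'c' -> 'l'  (+1)
  6. keep 'a'
  7. keep 'r'
  8. delete 'd'  (+1)
Edit distance = 6
Max length = max(4, 7) = 7
Similarity = 1 - 6/7
= 0.1429


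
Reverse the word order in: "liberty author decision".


Original: "liberty author decision"
Words (1..n): liberty | author | decision
Reversed (n..1): decision | author | liberty
Result = "decision author liberty"


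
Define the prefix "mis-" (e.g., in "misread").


Prefix: mis-
As in: misread -> mis- + read
Meaning = wrongly


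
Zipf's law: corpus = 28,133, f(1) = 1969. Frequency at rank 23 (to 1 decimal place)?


Zipf's law: f(r) = f(1) / r
f(1) = 1969
f(23) = 1969 / 23
= 85.6 occurrences


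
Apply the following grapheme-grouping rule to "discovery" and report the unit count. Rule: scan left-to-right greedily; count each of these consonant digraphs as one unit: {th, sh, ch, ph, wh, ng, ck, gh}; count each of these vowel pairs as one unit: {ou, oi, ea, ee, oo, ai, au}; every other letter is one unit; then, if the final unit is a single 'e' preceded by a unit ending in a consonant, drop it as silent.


Word: "discovery" (9 letters)
Left-to-right scan:
  (1) 'd' (letter)
  (2) 'i' (letter)
  (3) 's' (letter)
  (4) 'c' (letter)
  (5) 'o' (letter)
  (6) 'v' (letter)
  (7) 'e' (letter)
  (8) 'r' (letter)
  (9) 'y' (letter)
Units from scan: 9
Sound units = 9 units


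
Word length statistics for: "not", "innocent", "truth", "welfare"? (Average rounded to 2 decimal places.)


Lengths: "not"=3, "innocent"=8, "truth"=5, "welfare"=7
Sum = 23, Count = 4
Average = 23/4 = 5.75
= avg=5.75, min=3, max=8


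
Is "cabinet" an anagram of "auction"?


Word 1: "auction" → sorted: acinotu
Word 2: "cabinet" → sorted: abceint
Same letters? acinotu != abceint
Anagram = No


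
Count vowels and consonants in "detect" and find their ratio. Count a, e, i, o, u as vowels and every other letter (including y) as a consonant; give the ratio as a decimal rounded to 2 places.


Word: "detect"
Vowels (a,e,i,o,u): 2
Consonants: 4
Ratio = 2/4
= 0.50


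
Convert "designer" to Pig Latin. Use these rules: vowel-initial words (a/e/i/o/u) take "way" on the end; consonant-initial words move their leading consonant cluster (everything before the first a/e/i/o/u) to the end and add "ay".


Word: "designer"
Starts with consonant(s) → move to end, add 'ay'
Consonant cluster: "d"
Pig Latin = "esignerday"


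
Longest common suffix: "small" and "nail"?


Word 1: "small"
Word 2: "nail"
Comparing from end:
  Pos -1: 'l' == 'l'
  Pos -2: 'l' != 'i' (stop)
LCS = "l" (length 1)


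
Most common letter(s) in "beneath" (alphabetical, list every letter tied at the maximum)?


Word: "beneath"
Letter counts:
  'a': 1
  'b': 1
  'e': 2
  'h': 1
  'n': 1
  't': 1
Maximum count = 2
Most frequent = 'e' (2 times each)


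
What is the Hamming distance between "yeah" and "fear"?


Comparing character by character (same length = 4):
  Pos 0: 'y' vs 'f' !=
  Pos 1: 'e' vs 'e' =
  Pos 2: 'a' vs 'a' =
  Pos 3: 'h' vs 'r' !=
Hamming distance = 2


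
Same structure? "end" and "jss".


Pattern of "end": [0, 1, 2]
Pattern of "jss": [0, 1, 1]
Patterns do not match
Same pattern = No


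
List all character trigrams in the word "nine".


Word: "nine" (length 4)
Number of trigrams = 4 - 3 + 1 = 2
  Position 0: "nin"
  Position 1: "ine"
Trigrams = "nin", "ine"


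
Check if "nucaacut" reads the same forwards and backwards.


Word: "nucaacut"
Reversed: "tucaacun"
Forward == Backward? nucaacut != tucaacun
Palindrome = No


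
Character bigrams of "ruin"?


Word: "ruin" (length 4)
Number of bigrams = 4 - 2 + 1 = 3
  Position 0: "ru"
  Position 1: "ui"
  Position 2: "in"
Bigrams = "ru", "ui", "in"


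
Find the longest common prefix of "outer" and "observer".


Word 1: "outer"
Word 2: "observer"
Comparing from start:
  Pos 0: 'o' == 'o'
  Pos 1: 'u' != 'b' (stop)
LCP = "o" (length 1)


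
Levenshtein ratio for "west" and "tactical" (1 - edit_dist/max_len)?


Word 1: "west" (length 4)
Word 2: "tactical" (length 8)
One optimal edit sequence:
  1. substitute 'w' -> 't'  (+1)
  2. substitute 'e' -> 'a'  (+1)
  3. substitute 's' -> 'c'  (+1)
  4. keep 't'
  5. insert 'i'  (+1)
  6. insert 'c'  (+1)
  7. insert 'a'  (+1)
  8. insert 'l'  (+1)
Edit distance = 7
Max length = max(4, 8) = 8
Similarity = 1 - 7/8
= 0.1250


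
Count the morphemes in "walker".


Word: "walker"
Morphemes: walk | -er
Each morpheme carries meaning
= 2 morphemes


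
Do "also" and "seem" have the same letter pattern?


Pattern of "also": [0, 1, 2, 3]
Pattern of "seem": [0, 1, 1, 2]
Patterns do not match
Same pattern = No


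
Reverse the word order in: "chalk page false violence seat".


Original: "chalk page false violence seat"
Words (1..n): chalk | page | false | violence | seat
Reversed (n..1): seat | violence | false | page | chalk
Result = "seat violence false page chalk"


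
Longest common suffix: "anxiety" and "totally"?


Word 1: "anxiety"
Word 2: "totally"
Comparing from end:
  Pos -1: 'y' == 'y'
  Pos -2: 't' != 'l' (stop)
LCS = "y" (length 1)


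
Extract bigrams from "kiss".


Word: "kiss" (length 4)
Number of bigrams = 4 - 2 + 1 = 3
  Position 0: "ki"
  Position 1: "is"
  Position 2: "ss"
Bigrams = "ki", "is", "ss"


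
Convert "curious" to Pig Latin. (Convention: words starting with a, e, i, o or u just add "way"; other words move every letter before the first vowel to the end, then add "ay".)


Word: "curious"
Starts with consonant(s) → move to end, add 'ay'
Consonant cluster: "c"
Pig Latin = "uriouscay"


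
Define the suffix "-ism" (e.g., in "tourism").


Suffix: -ism
As in: tourism -> tour + -ism
Meaning = belief / practice


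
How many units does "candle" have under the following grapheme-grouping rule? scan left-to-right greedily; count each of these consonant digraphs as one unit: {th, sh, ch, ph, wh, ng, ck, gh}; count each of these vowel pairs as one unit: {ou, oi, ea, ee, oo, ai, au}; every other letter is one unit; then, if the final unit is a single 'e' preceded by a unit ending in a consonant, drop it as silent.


Word: "candle" (6 letters)
Left-to-right scan:
  1. 'c' (letter)
  2. 'a' (letter)
  3. 'n' (letter)
  4. 'd' (letter)
  5. 'l' (letter)
  6. 'e' (letter)
Units from scan: 6
Final unit is 'e' after a consonant -> drop as silent (-1)
Sound units = 5 units


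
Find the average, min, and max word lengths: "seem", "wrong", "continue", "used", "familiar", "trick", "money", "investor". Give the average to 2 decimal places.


Lengths: "seem"=4, "wrong"=5, "continue"=8, "used"=4, "familiar"=8, "trick"=5, "money"=5, "investor"=8
Sum = 47, Count = 8
Average = 47/8 = 5.88
= avg=5.88, min=4, max=8


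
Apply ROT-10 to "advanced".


Word: "advanced"
Shift: 10
Each letter → (letter + shift) mod 26:
  'a' (0) + 10 = 10 → 'k'
  'd' (3) + 10 = 13 → 'n'
  'v' (21) + 10 = 5 → 'f'
  'a' (0) + 10 = 10 → 'k'
  'n' (13) + 10 = 23 → 'x'
  'c' (2) + 10 = 12 → 'm'
  'e' (4) + 10 = 14 → 'o'
  'd' (3) + 10 = 13 → 'n'
Result = "knfkxmon"


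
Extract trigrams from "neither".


Word: "neither" (length 7)
Number of trigrams = 7 - 3 + 1 = 5
  Position 0: "nei"
  Position 1: "eit"
  Position 2: "ith"
  Position 3: "the"
  Position 4: "her"
Trigrams = "nei", "eit", "ith", "the", "her"


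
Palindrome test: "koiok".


Word: "koiok"
Reversed: "koiok"
Forward == Backward? koiok == koiok
Palindrome = Yes


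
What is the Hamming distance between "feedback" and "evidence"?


Comparing character by character (same length = 8):
  Pos 0: 'f' vs 'e' !=
  Pos 1: 'e' vs 'v' !=
  Pos 2: 'e' vs 'i' !=
  Pos 3: 'd' vs 'd' =
  Pos 4: 'b' vs 'e' !=
  Pos 5: 'a' vs 'n' !=
  Pos 6: 'c' vs 'c' =
  Pos 7: 'k' vs 'e' !=
Hamming distance = 6


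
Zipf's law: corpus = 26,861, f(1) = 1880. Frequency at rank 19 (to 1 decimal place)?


Zipf's law: f(r) = f(1) / r
f(1) = 1880
f(19) = 1880 / 19
= 98.9 occurrences


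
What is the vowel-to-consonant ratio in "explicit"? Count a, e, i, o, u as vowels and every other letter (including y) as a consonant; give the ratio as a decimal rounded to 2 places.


Word: "explicit"
Vowels (a,e,i,o,u): 3
Consonants: 5
Ratio = 3/5
= 0.60
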